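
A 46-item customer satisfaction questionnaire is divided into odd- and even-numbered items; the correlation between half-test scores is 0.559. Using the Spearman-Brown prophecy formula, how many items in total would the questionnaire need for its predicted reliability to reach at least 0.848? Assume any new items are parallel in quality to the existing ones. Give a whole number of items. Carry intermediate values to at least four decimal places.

102

r_full = 2(0.559)/(1 + 0.559) = 0.7171
Solve Spearman-Brown for n: n = 0.848(1 − 0.7171) / [0.7171(1 − 0.848)] = 2.2009
Items = 2.2009 × 46 ≈ 101.24 → 102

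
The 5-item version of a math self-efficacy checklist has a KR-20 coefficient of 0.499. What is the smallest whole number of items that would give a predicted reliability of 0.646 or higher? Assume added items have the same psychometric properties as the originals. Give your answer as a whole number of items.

Invert Spearman-Brown to solve for n:
n = r_target (1 − r_old) / [ r_old (1 − r_target) ]
n = 0.646(1 − 0.499) / [0.499(1 − 0.646)]
n = 0.323646 / 0.176646 ≈ 1.8322
Items needed = n × 5 = 1.8322 × 5 ≈ 9.16 → round up to 10

10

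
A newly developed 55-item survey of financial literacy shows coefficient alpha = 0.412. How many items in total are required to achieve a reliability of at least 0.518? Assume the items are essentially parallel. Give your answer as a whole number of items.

85

Rearranging the Spearman-Brown formula for n,
n = r*(1 − r) / [ r (1 − r*) ]
n = 0.518 × (1 − 0.412) / [ 0.412 × (1 − 0.518) ]
  = 0.304584 / 0.198584 = 1.5338
Items needed = n × 55 = 1.5338 × 55 ≈ 84.36 → round up to 85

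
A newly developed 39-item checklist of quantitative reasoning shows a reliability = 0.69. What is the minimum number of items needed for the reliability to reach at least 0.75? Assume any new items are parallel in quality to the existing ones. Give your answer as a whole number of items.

53

Rearranging the Spearman-Brown formula for n,
n = r*(1 − r) / [ r (1 − r*) ]
n = [0.75 × 0.31] / [0.69 × 0.25]
n = 0.2325 / 0.1725 ≈ 1.3478
Items needed = n × 39 = 1.3478 × 39 ≈ 52.56 → round up to 53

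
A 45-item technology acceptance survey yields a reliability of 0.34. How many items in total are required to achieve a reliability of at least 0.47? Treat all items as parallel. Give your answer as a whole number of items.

Rearranging the Spearman-Brown formula for n,
n = r*(1 − r) / [ r (1 − r*) ]
n = [0.47 × 0.66] / [0.34 × 0.53]
n = 0.3102 / 0.1802 ≈ 1.7214
So the test needs 1.7214 × 45 ≈ 77.46 items; rounding up, 78.

78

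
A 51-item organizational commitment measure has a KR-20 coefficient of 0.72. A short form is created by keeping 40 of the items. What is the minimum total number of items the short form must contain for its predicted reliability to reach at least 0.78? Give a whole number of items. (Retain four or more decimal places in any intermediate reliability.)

71

First, r for the 40-item form: n = 40/51 = 0.7843, so r_40 = 0.7843·0.72/(1 + (0.7843 − 1)·0.72) = 0.6685
Length factor from the short form to reach 0.78: n' = 0.78(1 − 0.6685) / [0.6685(1 − 0.78)] ≈ 1.7581
Items = 1.7581 × 40 ≈ 70.32 → 71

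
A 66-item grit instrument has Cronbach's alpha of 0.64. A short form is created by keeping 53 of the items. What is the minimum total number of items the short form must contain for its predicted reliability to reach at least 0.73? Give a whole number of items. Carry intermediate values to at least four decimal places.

101

First, r for the 53-item form: n = 53/66 = 0.8030, so r_53 = 0.8030·0.64/(1 + (0.8030 − 1)·0.64) = 0.5881
Length factor from the short form to reach 0.73: n' = 0.73(1 − 0.5881) / [0.5881(1 − 0.73)] ≈ 1.8936
Items = 1.8936 × 53 ≈ 100.36 → 101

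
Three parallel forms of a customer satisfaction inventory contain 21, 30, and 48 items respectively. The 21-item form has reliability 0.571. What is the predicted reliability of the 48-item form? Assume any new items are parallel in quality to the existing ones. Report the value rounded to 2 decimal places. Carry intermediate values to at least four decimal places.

0.75

The 30-item form is not needed; work directly from the 21-item form with n = 48/21 = 2.2857.
r_{48} = n·r / (1 + (n − 1)·r) = 1.3051 / 1.7341 ≈ 0.7526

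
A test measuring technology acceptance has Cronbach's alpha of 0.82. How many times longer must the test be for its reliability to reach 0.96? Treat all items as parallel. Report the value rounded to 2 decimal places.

Spearman-Brown solved for the length factor n:
n = r*(1 − r) / [ r (1 − r*) ]
n = 0.96 × (1 − 0.82) / [ 0.82 × (1 − 0.96) ]
n = 0.1728 / 0.0328 ≈ 5.2683

5.27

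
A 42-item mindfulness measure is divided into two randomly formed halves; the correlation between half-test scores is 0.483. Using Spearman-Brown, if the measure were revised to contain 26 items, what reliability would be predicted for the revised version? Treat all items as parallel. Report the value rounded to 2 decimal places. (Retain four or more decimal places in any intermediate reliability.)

0.54

Full-test reliability from the split-half r: r_full = 2(0.483)/(1 + 0.483) = 0.6514
Then adjust to 26 items: n = 26/42 = 0.6190
r_new = n·r_full / (1 + (n − 1)·r_full) = 0.4032 / 0.7518 ≈ 0.5363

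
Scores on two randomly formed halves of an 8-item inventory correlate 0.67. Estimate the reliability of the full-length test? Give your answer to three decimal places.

Each half is half the length of the full test, so the full test is n = 2 times a half.
r_full = 2(0.67) / (1 + 0.67)
r_full = 1.3400 / 1.6700 ≈ 0.8024

0.802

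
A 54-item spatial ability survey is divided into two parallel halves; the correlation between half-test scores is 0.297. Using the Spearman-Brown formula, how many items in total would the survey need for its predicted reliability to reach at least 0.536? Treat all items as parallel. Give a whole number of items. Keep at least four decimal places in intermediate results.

74

r_full = 2(0.297)/(1 + 0.297) = 0.4580
Solve Spearman-Brown for n: n = 0.536(1 − 0.4580) / [0.4580(1 − 0.536)] = 1.3670
Required items = 1.3670 × 54 = 73.82, so 74 items.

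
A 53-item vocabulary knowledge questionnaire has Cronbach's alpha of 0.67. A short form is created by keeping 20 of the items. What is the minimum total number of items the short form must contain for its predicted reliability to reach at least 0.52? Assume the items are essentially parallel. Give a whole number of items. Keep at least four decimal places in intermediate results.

First, r for the 20-item form: n = 20/53 = 0.3774, so r_20 = 0.3774·0.67/(1 + (0.3774 − 1)·0.67) = 0.4338
Length factor from the short form to reach 0.52: n' = 0.52(1 − 0.4338) / [0.4338(1 − 0.52)] ≈ 1.4140
Items = 1.4140 × 20 ≈ 28.28 → 29

29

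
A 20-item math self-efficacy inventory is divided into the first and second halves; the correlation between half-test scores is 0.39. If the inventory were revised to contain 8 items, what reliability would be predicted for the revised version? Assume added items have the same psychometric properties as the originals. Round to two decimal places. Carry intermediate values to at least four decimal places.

Full-test reliability from the split-half r: r_full = 2(0.39)/(1 + 0.39) = 0.5612
Then adjust to 8 items: n = 8/20 = 0.4000
r_new = n·r_full / (1 + (n − 1)·r_full) = 0.2245 / 0.6633 ≈ 0.3385

0.34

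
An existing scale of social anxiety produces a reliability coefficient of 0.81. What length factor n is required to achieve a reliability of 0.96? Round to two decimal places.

5.63

Rearranging the Spearman-Brown formula for n,
n = r_target (1 − r_old) / [ r_old (1 − r_target) ]
n = [0.96 × 0.19] / [0.81 × 0.04]
n = 0.1824 / 0.0324 ≈ 5.6296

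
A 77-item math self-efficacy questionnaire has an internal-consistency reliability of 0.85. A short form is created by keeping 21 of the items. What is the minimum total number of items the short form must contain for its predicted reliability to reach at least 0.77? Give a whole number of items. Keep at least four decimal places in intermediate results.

46

First, r for the 21-item form: n = 21/77 = 0.2727, so r_21 = 0.2727·0.85/(1 + (0.2727 − 1)·0.85) = 0.6071
Then solve for n' with r_old = 0.6071, r_target = 0.77: n' = 0.77(1 − 0.6071)/[0.6071(1 − 0.77)] = 2.1666
Items = 2.1666 × 21 ≈ 45.50 → 46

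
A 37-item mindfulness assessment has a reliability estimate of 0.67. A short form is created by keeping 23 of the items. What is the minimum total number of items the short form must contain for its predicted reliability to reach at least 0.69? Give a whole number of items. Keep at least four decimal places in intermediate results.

41

Short-form reliability: n = 23/37 = 0.6216; r_23 = n·r/(1+(n−1)r) ≈ 0.5579
Then solve for n' with r_old = 0.5579, r_target = 0.69: n' = 0.69(1 − 0.5579)/[0.5579(1 − 0.69)] = 1.7638
Total items = 1.7638 × 23 = 40.57, rounded up to 41.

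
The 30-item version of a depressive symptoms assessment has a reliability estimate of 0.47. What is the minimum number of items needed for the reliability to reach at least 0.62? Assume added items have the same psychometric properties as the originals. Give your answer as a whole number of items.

56

Invert Spearman-Brown to solve for n:
n = r*(1 − r) / [ r (1 − r*) ]
n = 0.62 × (1 − 0.47) / [ 0.47 × (1 − 0.62) ]
n = 0.3286 / 0.1786 ≈ 1.8399
So the test needs 1.8399 × 30 ≈ 55.20 items; rounding up, 56.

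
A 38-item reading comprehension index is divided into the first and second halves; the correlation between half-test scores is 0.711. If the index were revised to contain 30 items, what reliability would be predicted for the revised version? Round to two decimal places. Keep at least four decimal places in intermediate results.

Spearman-Brown correction (n = 2): r_full = 2·0.711/(1 + 0.711) = 0.8311
Then adjust to 30 items: n = 30/38 = 0.7895
r_new = n·r_full / (1 + (n − 1)·r_full) = 0.6562 / 0.8251 ≈ 0.7953

0.80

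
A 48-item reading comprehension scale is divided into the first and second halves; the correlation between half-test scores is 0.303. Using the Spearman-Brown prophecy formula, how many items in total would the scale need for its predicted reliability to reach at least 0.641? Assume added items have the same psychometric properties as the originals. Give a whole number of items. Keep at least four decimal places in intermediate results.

99

r_full = 2(0.303)/(1 + 0.303) = 0.4651
Solve Spearman-Brown for n: n = 0.641(1 − 0.4651) / [0.4651(1 − 0.641)] = 2.0535
Required items = 2.0535 × 48 = 98.57, so 99 items.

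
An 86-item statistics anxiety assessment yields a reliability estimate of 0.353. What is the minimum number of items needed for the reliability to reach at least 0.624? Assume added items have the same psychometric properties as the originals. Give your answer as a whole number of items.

Spearman-Brown solved for the length factor n:
n = r*(1 − r) / [ r (1 − r*) ]
n = 0.624(1 − 0.353) / [0.353(1 − 0.624)]
n = 0.403728 / 0.132728 ≈ 3.0418
Items needed = n × 86 = 3.0418 × 86 ≈ 261.59 → round up to 262

262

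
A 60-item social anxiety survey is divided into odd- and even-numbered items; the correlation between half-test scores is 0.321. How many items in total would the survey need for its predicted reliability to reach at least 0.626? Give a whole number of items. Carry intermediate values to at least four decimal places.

107

Corrected full-test reliability: r_full = 2 × 0.321 / (1 + 0.321) ≈ 0.4860
n = r_tgt(1 − r_full) / [r_full(1 − r_tgt)] = 0.626 × 0.5140 / (0.4860 × 0.374) ≈ 1.7702
Items = 1.7702 × 60 ≈ 106.21 → 107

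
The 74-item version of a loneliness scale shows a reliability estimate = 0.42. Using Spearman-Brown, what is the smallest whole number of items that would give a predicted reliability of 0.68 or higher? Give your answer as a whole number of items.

n = 0.68 × (1 − 0.42) / [ 0.42 × (1 − 0.68) ]
n = 0.3944 / 0.1344 ≈ 2.9345
So the test needs 2.9345 × 74 ≈ 217.15 items; rounding up, 218.

218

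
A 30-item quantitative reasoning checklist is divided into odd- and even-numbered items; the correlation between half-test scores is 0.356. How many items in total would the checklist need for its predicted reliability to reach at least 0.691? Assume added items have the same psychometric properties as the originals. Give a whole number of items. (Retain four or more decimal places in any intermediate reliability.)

Corrected full-test reliability: r_full = 2 × 0.356 / (1 + 0.356) ≈ 0.5251
n = r_tgt(1 − r_full) / [r_full(1 − r_tgt)] = 0.691 × 0.4749 / (0.5251 × 0.309) ≈ 2.0225
Items = 2.0225 × 30 ≈ 60.67 → 61

61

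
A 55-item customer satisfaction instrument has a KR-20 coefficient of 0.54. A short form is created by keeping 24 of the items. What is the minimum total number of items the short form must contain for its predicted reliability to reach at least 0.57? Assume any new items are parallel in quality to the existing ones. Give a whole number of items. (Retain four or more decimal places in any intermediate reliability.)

First, r for the 24-item form: n = 24/55 = 0.4364, so r_24 = 0.4364·0.54/(1 + (0.4364 − 1)·0.54) = 0.3388
Then solve for n' with r_old = 0.3388, r_target = 0.57: n' = 0.57(1 − 0.3388)/[0.3388(1 − 0.57)] = 2.5870
Items = 2.5870 × 24 ≈ 62.09 → 63

63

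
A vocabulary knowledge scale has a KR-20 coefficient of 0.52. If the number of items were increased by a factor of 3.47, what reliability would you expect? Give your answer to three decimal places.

0.790

Spearman-Brown: r_new = n·r / (1 + (n − 1)·r)
r_new = 3.47·0.52 / [1 + (3.47 − 1)·0.52]
     = 1.8044 / 2.2844 = 0.7899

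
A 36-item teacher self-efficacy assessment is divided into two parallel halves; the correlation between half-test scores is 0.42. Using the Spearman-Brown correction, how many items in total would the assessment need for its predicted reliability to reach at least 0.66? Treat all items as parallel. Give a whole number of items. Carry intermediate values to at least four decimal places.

Corrected full-test reliability: r_full = 2 × 0.42 / (1 + 0.42) ≈ 0.5915
Solve Spearman-Brown for n: n = 0.66(1 − 0.5915) / [0.5915(1 − 0.66)] = 1.3406
Required items = 1.3406 × 36 = 48.26, so 49 items.

49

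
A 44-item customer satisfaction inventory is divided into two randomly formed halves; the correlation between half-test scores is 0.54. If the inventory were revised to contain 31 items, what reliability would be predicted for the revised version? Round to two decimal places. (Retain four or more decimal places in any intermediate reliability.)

First correct the split-half correlation to full-test reliability: r_full = 2 × 0.54 / (1 + 0.54) ≈ 0.7013
Then adjust to 31 items: n = 31/44 = 0.7045
r_new = n·r_full / (1 + (n − 1)·r_full) = 0.4941 / 0.7928 ≈ 0.6232

0.62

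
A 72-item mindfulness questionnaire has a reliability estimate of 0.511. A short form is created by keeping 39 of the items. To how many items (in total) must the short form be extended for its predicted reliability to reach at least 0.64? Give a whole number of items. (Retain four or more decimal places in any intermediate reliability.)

First, r for the 39-item form: n = 39/72 = 0.5417, so r_39 = 0.5417·0.511/(1 + (0.5417 − 1)·0.511) = 0.3615
Length factor from the short form to reach 0.64: n' = 0.64(1 − 0.3615) / [0.3615(1 − 0.64)] ≈ 3.1400
Items = 3.1400 × 39 ≈ 122.46 → 123

123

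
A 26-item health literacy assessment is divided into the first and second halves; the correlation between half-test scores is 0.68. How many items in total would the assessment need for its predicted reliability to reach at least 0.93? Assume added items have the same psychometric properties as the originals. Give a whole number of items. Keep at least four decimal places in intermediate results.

r_full = 2(0.68)/(1 + 0.68) = 0.8095
n = r_tgt(1 − r_full) / [r_full(1 − r_tgt)] = 0.93 × 0.1905 / (0.8095 × 0.07) ≈ 3.1265
Required items = 3.1265 × 26 = 81.29, so 82 items.

82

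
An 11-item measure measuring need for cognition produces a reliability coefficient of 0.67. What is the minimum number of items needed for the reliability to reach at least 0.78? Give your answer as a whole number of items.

Invert Spearman-Brown to solve for n:
n = r_target (1 − r_old) / [ r_old (1 − r_target) ]
n = 0.78(1 − 0.67) / [0.67(1 − 0.78)]
  = 0.2574 / 0.1474 = 1.7463
Items needed = n × 11 = 1.7463 × 11 ≈ 19.21 → round up to 20

20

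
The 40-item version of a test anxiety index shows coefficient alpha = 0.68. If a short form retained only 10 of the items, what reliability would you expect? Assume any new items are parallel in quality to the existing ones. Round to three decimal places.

0.347

n = 10/40 = 0.25
r_new = 0.25·0.68 / [1 + (0.25 − 1)·0.68]
     = 0.1700 / 0.4900 = 0.3469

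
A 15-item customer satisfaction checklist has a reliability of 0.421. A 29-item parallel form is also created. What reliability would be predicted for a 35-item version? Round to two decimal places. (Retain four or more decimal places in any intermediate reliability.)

0.63

The 29-item form is not needed; work directly from the 15-item form with n = 35/15 = 2.3333.
r_{35} = n·r / (1 + (n − 1)·r) = 0.9823 / 1.5613 ≈ 0.6292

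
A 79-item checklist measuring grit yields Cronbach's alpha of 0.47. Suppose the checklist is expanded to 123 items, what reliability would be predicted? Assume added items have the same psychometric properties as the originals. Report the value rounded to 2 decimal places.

Length ratio n = 123/79 = 1.557
By Spearman-Brown, r_new = n r / (1 + (n − 1) r).
r_new = 1.557·0.47 / [1 + (1.557 − 1)·0.47]
r_new = 0.7318 / 1.2618 ≈ 0.5800

0.58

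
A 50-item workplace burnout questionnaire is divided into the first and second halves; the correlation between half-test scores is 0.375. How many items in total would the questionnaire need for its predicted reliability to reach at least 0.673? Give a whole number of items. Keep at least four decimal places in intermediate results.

r_full = 2(0.375)/(1 + 0.375) = 0.5455
Solve Spearman-Brown for n: n = 0.673(1 − 0.5455) / [0.5455(1 − 0.673)] = 1.7148
Items = 1.7148 × 50 ≈ 85.74 → 86

86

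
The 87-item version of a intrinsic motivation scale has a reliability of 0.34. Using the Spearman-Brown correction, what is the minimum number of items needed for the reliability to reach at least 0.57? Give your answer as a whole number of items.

224

Rearranging the Spearman-Brown formula for n,
n = r_target (1 − r_old) / [ r_old (1 − r_target) ]
n = 0.57 × (1 − 0.34) / [ 0.34 × (1 − 0.57) ]
n = 0.3762 / 0.1462 ≈ 2.5732
So the test needs 2.5732 × 87 ≈ 223.87 items; rounding up, 224.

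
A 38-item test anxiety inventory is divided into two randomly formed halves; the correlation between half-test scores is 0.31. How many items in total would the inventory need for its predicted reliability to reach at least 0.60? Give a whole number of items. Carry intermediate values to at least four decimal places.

Corrected full-test reliability: r_full = 2 × 0.31 / (1 + 0.31) ≈ 0.4733
n = r_tgt(1 − r_full) / [r_full(1 − r_tgt)] = 0.60 × 0.5267 / (0.4733 × 0.40) ≈ 1.6692
Items = 1.6692 × 38 ≈ 63.43 → 64

64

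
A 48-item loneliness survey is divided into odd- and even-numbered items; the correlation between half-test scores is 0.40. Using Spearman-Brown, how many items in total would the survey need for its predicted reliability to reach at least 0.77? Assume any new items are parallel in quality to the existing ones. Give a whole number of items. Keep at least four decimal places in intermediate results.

Corrected full-test reliability: r_full = 2 × 0.40 / (1 + 0.40) ≈ 0.5714
n = r_tgt(1 − r_full) / [r_full(1 − r_tgt)] = 0.77 × 0.4286 / (0.5714 × 0.23) ≈ 2.5112
Required items = 2.5112 × 48 = 120.54, so 121 items.

121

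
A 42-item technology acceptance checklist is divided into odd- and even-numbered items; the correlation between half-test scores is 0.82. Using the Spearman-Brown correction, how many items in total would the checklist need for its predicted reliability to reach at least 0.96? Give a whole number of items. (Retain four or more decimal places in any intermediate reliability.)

Corrected full-test reliability: r_full = 2 × 0.82 / (1 + 0.82) ≈ 0.9011
n = r_tgt(1 − r_full) / [r_full(1 − r_tgt)] = 0.96 × 0.0989 / (0.9011 × 0.04) ≈ 2.6341
Required items = 2.6341 × 42 = 110.63, so 111 items.

111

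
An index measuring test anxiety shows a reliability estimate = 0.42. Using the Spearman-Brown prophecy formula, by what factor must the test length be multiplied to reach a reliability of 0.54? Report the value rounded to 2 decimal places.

n = 0.54 × (1 − 0.42) / [ 0.42 × (1 − 0.54) ]
n = 0.3132 / 0.1932 ≈ 1.6211

1.62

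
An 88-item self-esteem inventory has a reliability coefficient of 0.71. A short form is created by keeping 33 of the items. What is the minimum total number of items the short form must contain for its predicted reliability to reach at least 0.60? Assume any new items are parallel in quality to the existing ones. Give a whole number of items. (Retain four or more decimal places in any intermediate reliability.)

54

Short-form reliability: n = 33/88 = 0.3750; r_33 = n·r/(1+(n−1)r) ≈ 0.4787
Length factor from the short form to reach 0.60: n' = 0.60(1 − 0.4787) / [0.4787(1 − 0.60)] ≈ 1.6335
Items = 1.6335 × 33 ≈ 53.91 → 54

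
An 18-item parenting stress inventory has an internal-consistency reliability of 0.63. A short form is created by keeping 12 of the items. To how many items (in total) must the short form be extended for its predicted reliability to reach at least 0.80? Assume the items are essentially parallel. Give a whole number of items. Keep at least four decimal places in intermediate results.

Short-form reliability: n = 12/18 = 0.6667; r_12 = n·r/(1+(n−1)r) ≈ 0.5317
Length factor from the short form to reach 0.80: n' = 0.80(1 − 0.5317) / [0.5317(1 − 0.80)] ≈ 3.5230
Total items = 3.5230 × 12 = 42.28, rounded up to 43.

43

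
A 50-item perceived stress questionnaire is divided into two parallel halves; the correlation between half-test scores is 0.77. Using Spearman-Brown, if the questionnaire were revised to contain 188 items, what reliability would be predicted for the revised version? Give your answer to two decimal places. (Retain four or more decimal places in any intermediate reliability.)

First correct the split-half correlation to full-test reliability: r_full = 2 × 0.77 / (1 + 0.77) ≈ 0.8701
Then adjust to 188 items: n = 188/50 = 3.7600
r_new = n·r_full / (1 + (n − 1)·r_full) = 3.2716 / 3.4015 ≈ 0.9618

0.96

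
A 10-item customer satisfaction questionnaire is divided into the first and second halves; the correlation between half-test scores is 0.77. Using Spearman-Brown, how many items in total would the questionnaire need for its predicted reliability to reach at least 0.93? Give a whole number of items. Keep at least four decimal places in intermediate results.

Corrected full-test reliability: r_full = 2 × 0.77 / (1 + 0.77) ≈ 0.8701
Solve Spearman-Brown for n: n = 0.93(1 − 0.8701) / [0.8701(1 − 0.93)] = 1.9835
Required items = 1.9835 × 10 = 19.84, so 20 items.

20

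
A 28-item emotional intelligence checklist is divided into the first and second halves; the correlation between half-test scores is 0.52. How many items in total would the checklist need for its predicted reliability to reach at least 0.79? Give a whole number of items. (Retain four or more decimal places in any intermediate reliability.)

Corrected full-test reliability: r_full = 2 × 0.52 / (1 + 0.52) ≈ 0.6842
n = r_tgt(1 − r_full) / [r_full(1 − r_tgt)] = 0.79 × 0.3158 / (0.6842 × 0.21) ≈ 1.7363
Required items = 1.7363 × 28 = 48.62, so 49 items.

49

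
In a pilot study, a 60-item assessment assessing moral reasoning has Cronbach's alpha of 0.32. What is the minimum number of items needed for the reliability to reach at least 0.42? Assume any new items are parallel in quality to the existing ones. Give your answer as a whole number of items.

93

n = 0.42(1 − 0.32) / [0.32(1 − 0.42)]
n = 0.2856 / 0.1856 ≈ 1.5388
Items needed = n × 60 = 1.5388 × 60 ≈ 92.33 → round up to 93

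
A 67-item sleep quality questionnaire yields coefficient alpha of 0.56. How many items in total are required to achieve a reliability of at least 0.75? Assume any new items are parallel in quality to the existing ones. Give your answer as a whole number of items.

Invert Spearman-Brown to solve for n:
n = r*(1 − r) / [ r (1 − r*) ]
n = [0.75 × 0.44] / [0.56 × 0.25]
  = 0.3300 / 0.1400 = 2.3571
So the test needs 2.3571 × 67 ≈ 157.93 items; rounding up, 158.

158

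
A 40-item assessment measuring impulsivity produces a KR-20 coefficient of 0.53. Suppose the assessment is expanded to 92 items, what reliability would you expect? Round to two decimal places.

n = 92/40 = 2.3
Spearman-Brown: r_new = n·r / (1 + (n − 1)·r)
r_new = (2.3 × 0.53) / (1 + (2.3 − 1) × 0.53)
     = 1.2190 / 1.6890 = 0.7217

0.72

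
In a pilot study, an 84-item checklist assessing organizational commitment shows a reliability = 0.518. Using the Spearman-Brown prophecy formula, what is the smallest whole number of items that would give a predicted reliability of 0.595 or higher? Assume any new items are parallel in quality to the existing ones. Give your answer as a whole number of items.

115

n = [0.595 × 0.482] / [0.518 × 0.405]
n = 0.286790 / 0.209790 ≈ 1.3670
Items needed = n × 84 = 1.3670 × 84 ≈ 114.83 → round up to 115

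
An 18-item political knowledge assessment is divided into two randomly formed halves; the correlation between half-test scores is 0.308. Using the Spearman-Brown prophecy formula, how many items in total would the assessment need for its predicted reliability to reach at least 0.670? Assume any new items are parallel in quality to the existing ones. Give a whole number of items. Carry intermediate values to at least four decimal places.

Corrected full-test reliability: r_full = 2 × 0.308 / (1 + 0.308) ≈ 0.4709
Solve Spearman-Brown for n: n = 0.670(1 − 0.4709) / [0.4709(1 − 0.670)] = 2.2812
Required items = 2.2812 × 18 = 41.06, so 42 items.

42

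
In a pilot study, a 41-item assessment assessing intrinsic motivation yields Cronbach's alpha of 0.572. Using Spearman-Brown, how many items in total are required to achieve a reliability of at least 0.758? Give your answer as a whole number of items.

Spearman-Brown solved for the length factor n:
n = r_target (1 − r_old) / [ r_old (1 − r_target) ]
n = 0.758 × (1 − 0.572) / [ 0.572 × (1 − 0.758) ]
  = 0.324424 / 0.138424 = 2.3437
2.3437 × 41 = 96.09 → 97 items

97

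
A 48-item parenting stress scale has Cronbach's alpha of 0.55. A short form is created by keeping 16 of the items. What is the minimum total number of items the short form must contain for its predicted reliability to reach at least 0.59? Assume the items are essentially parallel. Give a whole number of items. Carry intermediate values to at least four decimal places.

57

First, r for the 16-item form: n = 16/48 = 0.3333, so r_16 = 0.3333·0.55/(1 + (0.3333 − 1)·0.55) = 0.2895
Length factor from the short form to reach 0.59: n' = 0.59(1 − 0.2895) / [0.2895(1 − 0.59)] ≈ 3.5317
Total items = 3.5317 × 16 = 56.51, rounded up to 57.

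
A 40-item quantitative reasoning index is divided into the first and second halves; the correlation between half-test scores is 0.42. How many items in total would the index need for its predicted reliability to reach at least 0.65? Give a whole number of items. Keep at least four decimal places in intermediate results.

52

Corrected full-test reliability: r_full = 2 × 0.42 / (1 + 0.42) ≈ 0.5915
Solve Spearman-Brown for n: n = 0.65(1 − 0.5915) / [0.5915(1 − 0.65)] = 1.2826
Required items = 1.2826 × 40 = 51.30, so 52 items.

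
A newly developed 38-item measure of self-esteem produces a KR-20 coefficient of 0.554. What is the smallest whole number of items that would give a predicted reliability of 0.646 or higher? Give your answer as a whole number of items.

Spearman-Brown solved for the length factor n:
n = r_target (1 − r_old) / [ r_old (1 − r_target) ]
n = [0.646 × 0.446] / [0.554 × 0.354]
n = 0.288116 / 0.196116 ≈ 1.4691
Items needed = n × 38 = 1.4691 × 38 ≈ 55.83 → round up to 56

56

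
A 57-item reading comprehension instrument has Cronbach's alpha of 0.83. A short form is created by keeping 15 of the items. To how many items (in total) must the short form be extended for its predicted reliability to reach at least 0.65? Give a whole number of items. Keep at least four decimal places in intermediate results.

22

First, r for the 15-item form: n = 15/57 = 0.2632, so r_15 = 0.2632·0.83/(1 + (0.2632 − 1)·0.83) = 0.5624
Then solve for n' with r_old = 0.5624, r_target = 0.65: n' = 0.65(1 − 0.5624)/[0.5624(1 − 0.65)] = 1.4450
Total items = 1.4450 × 15 = 21.68, rounded up to 22.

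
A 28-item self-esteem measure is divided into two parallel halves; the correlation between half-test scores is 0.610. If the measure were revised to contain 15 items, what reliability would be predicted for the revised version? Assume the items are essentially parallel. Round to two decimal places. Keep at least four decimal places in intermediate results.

0.63

Full-test reliability from the split-half r: r_full = 2(0.610)/(1 + 0.610) = 0.7578
Length factor from 28 to 15 items: n = 15/28 = 0.5357
r_new = n·r_full / (1 + (n − 1)·r_full) = 0.4060 / 0.6482 ≈ 0.6263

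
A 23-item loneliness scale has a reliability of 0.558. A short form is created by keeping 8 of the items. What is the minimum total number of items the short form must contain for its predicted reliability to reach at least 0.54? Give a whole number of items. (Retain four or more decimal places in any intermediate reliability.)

Short-form reliability: n = 8/23 = 0.3478; r_8 = n·r/(1+(n−1)r) ≈ 0.3051
Length factor from the short form to reach 0.54: n' = 0.54(1 − 0.3051) / [0.3051(1 − 0.54)] ≈ 2.6737
Items = 2.6737 × 8 ≈ 21.39 → 22

22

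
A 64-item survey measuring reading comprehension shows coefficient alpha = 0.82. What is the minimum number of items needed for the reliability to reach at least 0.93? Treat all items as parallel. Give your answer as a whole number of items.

n = 0.93(1 − 0.82) / [0.82(1 − 0.93)]
n = 0.1674 / 0.0574 ≈ 2.9164
Items needed = n × 64 = 2.9164 × 64 ≈ 186.65 → round up to 187

187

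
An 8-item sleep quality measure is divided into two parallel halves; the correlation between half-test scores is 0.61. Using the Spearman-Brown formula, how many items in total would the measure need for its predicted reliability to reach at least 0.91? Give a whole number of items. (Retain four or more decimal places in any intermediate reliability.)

26

Corrected full-test reliability: r_full = 2 × 0.61 / (1 + 0.61) ≈ 0.7578
n = r_tgt(1 − r_full) / [r_full(1 − r_tgt)] = 0.91 × 0.2422 / (0.7578 × 0.09) ≈ 3.2316
Items = 3.2316 × 8 ≈ 25.85 → 26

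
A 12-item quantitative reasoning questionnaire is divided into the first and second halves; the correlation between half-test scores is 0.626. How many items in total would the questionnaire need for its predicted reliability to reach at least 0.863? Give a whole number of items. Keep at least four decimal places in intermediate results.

23

r_full = 2(0.626)/(1 + 0.626) = 0.7700
Solve Spearman-Brown for n: n = 0.863(1 − 0.7700) / [0.7700(1 − 0.863)] = 1.8816
Required items = 1.8816 × 12 = 22.58, so 23 items.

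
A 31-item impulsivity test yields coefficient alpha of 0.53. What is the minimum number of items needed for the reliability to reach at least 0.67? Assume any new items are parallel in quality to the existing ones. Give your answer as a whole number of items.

56

n = 0.67(1 − 0.53) / [0.53(1 − 0.67)]
  = 0.3149 / 0.1749 = 1.8005
1.8005 × 31 = 55.82 → 56 items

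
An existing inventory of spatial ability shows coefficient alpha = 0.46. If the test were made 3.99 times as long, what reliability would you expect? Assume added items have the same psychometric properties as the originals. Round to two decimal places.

r_new = 3.99·0.46 / [1 + (3.99 − 1)·0.46]
r_new = 1.8354 / 2.3754 ≈ 0.7727

0.77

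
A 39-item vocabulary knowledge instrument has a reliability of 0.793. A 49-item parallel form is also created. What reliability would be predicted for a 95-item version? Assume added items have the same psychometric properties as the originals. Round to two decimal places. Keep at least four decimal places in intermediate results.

Only the ratio of lengths matters: n = 95/39 = 2.4359
r_{95} = n·r / (1 + (n − 1)·r) = 1.9317 / 2.1387 ≈ 0.9032

0.90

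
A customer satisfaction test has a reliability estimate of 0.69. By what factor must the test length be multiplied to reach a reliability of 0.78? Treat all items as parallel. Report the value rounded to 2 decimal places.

Spearman-Brown solved for the length factor n:
n = r*(1 − r) / [ r (1 − r*) ]
n = [0.78 × 0.31] / [0.69 × 0.22]
n = 0.2418 / 0.1518 ≈ 1.5929

1.59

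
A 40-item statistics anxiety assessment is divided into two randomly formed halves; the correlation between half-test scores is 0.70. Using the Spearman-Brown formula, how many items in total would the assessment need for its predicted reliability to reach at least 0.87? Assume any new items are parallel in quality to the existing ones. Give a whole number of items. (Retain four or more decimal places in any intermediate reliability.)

r_full = 2(0.70)/(1 + 0.70) = 0.8235
Solve Spearman-Brown for n: n = 0.87(1 − 0.8235) / [0.8235(1 − 0.87)] = 1.4344
Required items = 1.4344 × 40 = 57.38, so 58 items.

58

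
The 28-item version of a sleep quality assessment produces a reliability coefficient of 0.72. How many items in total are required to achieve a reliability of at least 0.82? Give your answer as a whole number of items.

n = 0.82(1 − 0.72) / [0.72(1 − 0.82)]
  = 0.2296 / 0.1296 = 1.7716
Items needed = n × 28 = 1.7716 × 28 ≈ 49.60 → round up to 50

50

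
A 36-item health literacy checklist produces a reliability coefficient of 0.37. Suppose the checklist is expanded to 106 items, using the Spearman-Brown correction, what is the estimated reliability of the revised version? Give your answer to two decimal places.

n = 106/36 = 2.9444
By Spearman-Brown, r_new = n r / (1 + (n − 1) r).
r_new = 2.9444·0.37 / [1 + (2.9444 − 1)·0.37]
r_new = 1.0894 / 1.7194 ≈ 0.6336

0.63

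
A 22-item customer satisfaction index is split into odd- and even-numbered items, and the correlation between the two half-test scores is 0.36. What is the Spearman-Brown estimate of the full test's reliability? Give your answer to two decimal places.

Each half is half the length of the full test, so the full test is n = 2 times a half.
r_full = 2(0.36) / (1 + 0.36)
r_full = 0.7200 / 1.3600 ≈ 0.5294

0.53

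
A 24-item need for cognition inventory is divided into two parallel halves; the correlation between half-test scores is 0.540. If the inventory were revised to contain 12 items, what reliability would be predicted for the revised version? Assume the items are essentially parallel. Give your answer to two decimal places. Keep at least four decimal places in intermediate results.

0.54

Spearman-Brown correction (n = 2): r_full = 2·0.540/(1 + 0.540) = 0.7013
Then adjust to 12 items: n = 12/24 = 0.5000
r_new = n·r_full / (1 + (n − 1)·r_full) = 0.3507 / 0.6493 ≈ 0.5401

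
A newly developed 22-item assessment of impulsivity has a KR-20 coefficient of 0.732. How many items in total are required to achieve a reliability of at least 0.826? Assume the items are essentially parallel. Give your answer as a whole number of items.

n = 0.826 × (1 − 0.732) / [ 0.732 × (1 − 0.826) ]
  = 0.221368 / 0.127368 = 1.7380
1.7380 × 22 = 38.24 → 39 items

39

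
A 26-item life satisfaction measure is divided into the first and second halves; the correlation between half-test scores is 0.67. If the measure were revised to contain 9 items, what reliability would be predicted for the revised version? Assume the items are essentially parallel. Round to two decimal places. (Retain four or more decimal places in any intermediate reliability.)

Full-test reliability from the split-half r: r_full = 2(0.67)/(1 + 0.67) = 0.8024
Then adjust to 9 items: n = 9/26 = 0.3462
r_new = n·r_full / (1 + (n − 1)·r_full) = 0.2778 / 0.4754 ≈ 0.5844

0.58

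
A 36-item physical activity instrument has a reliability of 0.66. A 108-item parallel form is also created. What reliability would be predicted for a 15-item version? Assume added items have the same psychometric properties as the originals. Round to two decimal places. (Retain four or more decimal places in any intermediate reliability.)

0.45

The 108-item form is not needed; work directly from the 36-item form with n = 15/36 = 0.4167.
r_{15} = n·r / (1 + (n − 1)·r) = 0.2750 / 0.6150 ≈ 0.4472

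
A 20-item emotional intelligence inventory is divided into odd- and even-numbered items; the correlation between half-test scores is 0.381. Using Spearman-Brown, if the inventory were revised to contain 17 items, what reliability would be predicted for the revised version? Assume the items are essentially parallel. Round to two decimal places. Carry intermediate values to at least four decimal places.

First correct the split-half correlation to full-test reliability: r_full = 2 × 0.381 / (1 + 0.381) ≈ 0.5518
Then adjust to 17 items: n = 17/20 = 0.8500
r_new = n·r_full / (1 + (n − 1)·r_full) = 0.4690 / 0.9172 ≈ 0.5113

0.51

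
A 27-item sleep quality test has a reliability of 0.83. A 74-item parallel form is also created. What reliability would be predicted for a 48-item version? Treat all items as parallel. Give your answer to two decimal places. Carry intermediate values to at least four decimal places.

The 74-item form is not needed; work directly from the 27-item form with n = 48/27 = 1.7778.
r_{48} = n·r / (1 + (n − 1)·r) = 1.4756 / 1.6456 ≈ 0.8967

0.90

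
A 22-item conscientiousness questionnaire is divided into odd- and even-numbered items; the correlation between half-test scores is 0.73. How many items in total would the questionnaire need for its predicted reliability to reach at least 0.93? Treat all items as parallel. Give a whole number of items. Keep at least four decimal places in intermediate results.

55

r_full = 2(0.73)/(1 + 0.73) = 0.8439
Solve Spearman-Brown for n: n = 0.93(1 − 0.8439) / [0.8439(1 − 0.93)] = 2.4575
Required items = 2.4575 × 22 = 54.06, so 55 items.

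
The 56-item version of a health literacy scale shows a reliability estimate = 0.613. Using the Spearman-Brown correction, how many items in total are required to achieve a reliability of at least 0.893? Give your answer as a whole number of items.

296

n = 0.893 × (1 − 0.613) / [ 0.613 × (1 − 0.893) ]
  = 0.345591 / 0.065591 = 5.2689
Items needed = n × 56 = 5.2689 × 56 ≈ 295.06 → round up to 296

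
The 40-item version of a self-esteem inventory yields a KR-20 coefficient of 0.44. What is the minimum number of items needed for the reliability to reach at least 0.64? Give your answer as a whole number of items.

n = 0.64(1 − 0.44) / [0.44(1 − 0.64)]
n = 0.3584 / 0.1584 ≈ 2.2626
2.2626 × 40 = 90.50 → 91 items

91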